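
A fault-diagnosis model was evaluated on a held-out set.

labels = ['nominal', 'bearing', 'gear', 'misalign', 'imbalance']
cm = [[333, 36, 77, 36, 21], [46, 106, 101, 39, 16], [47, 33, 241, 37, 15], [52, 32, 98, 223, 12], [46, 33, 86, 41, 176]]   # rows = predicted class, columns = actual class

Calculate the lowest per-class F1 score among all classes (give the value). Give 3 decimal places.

0.387

Per-class F1 score (2·TP/(2·TP+FP+FN)):
  nominal: TP=333, FP=36+77+36+21=170, FN=46+47+52+46=191 → 666/1027 = 0.6485
  bearing: TP=106, FP=46+101+39+16=202, FN=36+33+32+33=134 → 212/548 = 0.3869
  gear: TP=241, FP=47+33+37+15=132, FN=77+101+98+86=362 → 482/976 = 0.4939
  misalign: TP=223, FP=52+32+98+12=194, FN=36+39+37+41=153 → 446/793 = 0.5624
  imbalance: TP=176, FP=46+33+86+41=206, FN=21+16+15+12=64 → 352/622 = 0.5659
Lowest is class 'bearing' with F1 score = 0.387.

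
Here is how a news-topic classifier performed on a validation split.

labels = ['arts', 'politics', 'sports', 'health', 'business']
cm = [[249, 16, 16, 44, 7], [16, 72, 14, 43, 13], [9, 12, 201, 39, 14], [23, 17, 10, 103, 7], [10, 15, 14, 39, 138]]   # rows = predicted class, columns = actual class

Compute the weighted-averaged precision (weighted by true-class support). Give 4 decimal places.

Per-class precision (TP/(TP+FP)):
  arts: TP=249, FP=16+16+44+7=83 → 249/332 = 0.75000
  politics: TP=72, FP=16+14+43+13=86 → 72/158 = 0.45570
  sports: TP=201, FP=9+12+39+14=74 → 201/275 = 0.73091
  health: TP=103, FP=23+17+10+7=57 → 103/160 = 0.64375
  business: TP=138, FP=10+15+14+39=78 → 138/216 = 0.63889
Weighted-precision = Σ (supportᵢ/N)·precisionᵢ with N=1141: (307/1141)·0.75000 + (132/1141)·0.45570 + (255/1141)·0.73091 + (268/1141)·0.64375 + (179/1141)·0.63889 = 0.6693

0.6693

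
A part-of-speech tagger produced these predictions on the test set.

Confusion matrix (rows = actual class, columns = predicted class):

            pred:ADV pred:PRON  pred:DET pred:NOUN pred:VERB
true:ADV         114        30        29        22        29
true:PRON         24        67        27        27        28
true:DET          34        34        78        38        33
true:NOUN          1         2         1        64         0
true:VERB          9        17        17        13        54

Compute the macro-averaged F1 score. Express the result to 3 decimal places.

0.475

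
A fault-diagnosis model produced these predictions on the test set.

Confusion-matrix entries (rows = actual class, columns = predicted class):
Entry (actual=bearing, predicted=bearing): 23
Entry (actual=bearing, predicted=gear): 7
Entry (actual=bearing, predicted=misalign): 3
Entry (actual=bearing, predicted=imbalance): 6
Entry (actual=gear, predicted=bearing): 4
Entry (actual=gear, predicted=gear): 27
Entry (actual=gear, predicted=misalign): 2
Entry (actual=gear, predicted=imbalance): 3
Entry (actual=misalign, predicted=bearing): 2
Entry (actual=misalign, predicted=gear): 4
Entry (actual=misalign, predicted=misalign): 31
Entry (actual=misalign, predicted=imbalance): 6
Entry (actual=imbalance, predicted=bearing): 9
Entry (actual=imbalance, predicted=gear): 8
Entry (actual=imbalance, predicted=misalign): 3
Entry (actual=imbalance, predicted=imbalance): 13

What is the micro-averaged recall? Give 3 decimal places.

0.623

Micro-averaging pools counts across classes: ΣTP=94, ΣFP=57, ΣFN=57.
Micro-recall = TP/(TP+FN) on pooled counts = 0.623 (equals overall accuracy in single-label multiclass).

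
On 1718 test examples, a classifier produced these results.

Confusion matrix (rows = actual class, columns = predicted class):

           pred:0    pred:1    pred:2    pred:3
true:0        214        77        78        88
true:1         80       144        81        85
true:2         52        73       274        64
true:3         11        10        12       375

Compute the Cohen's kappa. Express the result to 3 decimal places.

0.448

Observed agreement pₒ = trace/N = 1007/1718 = 0.5861
Expected agreement pₑ = Σ (rowᵢ·colᵢ)/N² = (457·357 + 390·304 + 463·445 + 408·612)/1718² = 0.2499
κ = (pₒ − pₑ)/(1 − pₑ) = (0.5861 − 0.2499)/(1 − 0.2499) = 0.448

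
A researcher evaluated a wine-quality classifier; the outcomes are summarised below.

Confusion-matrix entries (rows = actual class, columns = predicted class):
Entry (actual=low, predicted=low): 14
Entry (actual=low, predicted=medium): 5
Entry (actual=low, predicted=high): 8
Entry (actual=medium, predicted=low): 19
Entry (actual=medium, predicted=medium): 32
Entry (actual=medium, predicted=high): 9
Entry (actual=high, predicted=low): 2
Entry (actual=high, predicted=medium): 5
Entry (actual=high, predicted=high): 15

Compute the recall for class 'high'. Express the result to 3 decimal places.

0.682

recall = TP/(TP+FN).
high: TP=15, FN=2+5=7 → 15/22 = 0.6818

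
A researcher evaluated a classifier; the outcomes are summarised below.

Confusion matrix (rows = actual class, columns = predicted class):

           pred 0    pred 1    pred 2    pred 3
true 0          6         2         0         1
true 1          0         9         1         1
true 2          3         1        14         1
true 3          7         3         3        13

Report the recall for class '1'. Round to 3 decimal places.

0.818

Take TP from the diagonal, FP from the rest of the '1' prediction marginal, FN from the rest of the '1' actual marginal.
recall = TP/(TP+FN).
1: TP=9, FN=0+1+1=2 → 9/11 = 0.8182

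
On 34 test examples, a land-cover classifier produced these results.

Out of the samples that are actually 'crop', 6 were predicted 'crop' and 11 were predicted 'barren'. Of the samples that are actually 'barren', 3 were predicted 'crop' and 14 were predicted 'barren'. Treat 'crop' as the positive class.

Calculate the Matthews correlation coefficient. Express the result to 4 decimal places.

MCC = (TP·TN − FP·FN) / √((TP+FP)(TP+FN)(TN+FP)(TN+FN))
Numerator = 6·14 − 3·11 = 51
Denominator = √(9·17·17·25) = √65025 = 255.0000
MCC = 51 / 255.0000 = 0.2000

0.2000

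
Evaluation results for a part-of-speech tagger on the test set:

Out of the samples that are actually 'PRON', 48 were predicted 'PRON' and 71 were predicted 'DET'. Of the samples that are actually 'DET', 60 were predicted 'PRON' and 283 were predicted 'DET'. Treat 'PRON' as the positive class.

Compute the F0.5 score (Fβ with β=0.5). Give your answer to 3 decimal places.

0.436

Fβ = (1+β²)·TP / ((1+β²)·TP + β²·FN + FP), with β²=1/4
= 1.25·48 / (1.25·48 + 0.25·71 + 60) = 0.436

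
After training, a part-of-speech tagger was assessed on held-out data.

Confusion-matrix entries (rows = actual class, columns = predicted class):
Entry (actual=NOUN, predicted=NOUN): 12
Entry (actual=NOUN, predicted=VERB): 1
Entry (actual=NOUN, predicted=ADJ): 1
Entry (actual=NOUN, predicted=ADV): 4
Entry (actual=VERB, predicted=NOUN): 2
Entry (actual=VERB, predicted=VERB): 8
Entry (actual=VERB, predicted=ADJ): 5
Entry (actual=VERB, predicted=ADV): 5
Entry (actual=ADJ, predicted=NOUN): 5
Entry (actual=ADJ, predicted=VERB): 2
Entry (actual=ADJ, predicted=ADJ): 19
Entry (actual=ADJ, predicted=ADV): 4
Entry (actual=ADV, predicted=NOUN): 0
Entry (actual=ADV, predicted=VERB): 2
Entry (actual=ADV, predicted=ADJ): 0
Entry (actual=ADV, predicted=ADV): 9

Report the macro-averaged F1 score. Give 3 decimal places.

Per-class F1 score (2·TP/(2·TP+FP+FN)):
  NOUN: TP=12, FP=2+5+0=7, FN=1+1+4=6 → 24/37 = 0.6486
  VERB: TP=8, FP=1+2+2=5, FN=2+5+5=12 → 16/33 = 0.4848
  ADJ: TP=19, FP=1+5+0=6, FN=5+2+4=11 → 38/55 = 0.6909
  ADV: TP=9, FP=4+5+4=13, FN=0+2+0=2 → 18/33 = 0.5455
Macro-F1 score = mean = (0.6486 + 0.4848 + 0.6909 + 0.5455) / 4 = 0.592

0.592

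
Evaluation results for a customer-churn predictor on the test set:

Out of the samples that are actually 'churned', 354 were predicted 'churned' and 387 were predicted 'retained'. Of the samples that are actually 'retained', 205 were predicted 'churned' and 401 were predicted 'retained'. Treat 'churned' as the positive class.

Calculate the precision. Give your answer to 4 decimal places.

0.6333

Precision = TP/(TP+FP) = 354/(354+205) = 354/559 = 0.6333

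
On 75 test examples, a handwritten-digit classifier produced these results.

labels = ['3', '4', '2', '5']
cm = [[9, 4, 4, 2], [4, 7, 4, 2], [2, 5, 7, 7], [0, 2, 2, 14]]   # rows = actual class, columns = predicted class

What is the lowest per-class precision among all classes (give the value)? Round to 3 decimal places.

0.389

Per-class precision (TP/(TP+FP)):
  3: TP=9, FP=4+2+0=6 → 9/15 = 0.6000
  4: TP=7, FP=4+5+2=11 → 7/18 = 0.3889
  2: TP=7, FP=4+4+2=10 → 7/17 = 0.4118
  5: TP=14, FP=2+2+7=11 → 14/25 = 0.5600
Lowest is class '4' with precision = 0.389.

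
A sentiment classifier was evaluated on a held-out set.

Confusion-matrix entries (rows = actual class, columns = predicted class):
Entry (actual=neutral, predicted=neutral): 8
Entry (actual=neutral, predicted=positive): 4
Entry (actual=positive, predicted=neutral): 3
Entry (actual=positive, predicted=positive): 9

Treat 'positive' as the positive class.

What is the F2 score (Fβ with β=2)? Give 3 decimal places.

0.738

Fβ = (1+β²)·TP / ((1+β²)·TP + β²·FN + FP), with β²=4
= 5·9 / (5·9 + 4·3 + 4) = 0.738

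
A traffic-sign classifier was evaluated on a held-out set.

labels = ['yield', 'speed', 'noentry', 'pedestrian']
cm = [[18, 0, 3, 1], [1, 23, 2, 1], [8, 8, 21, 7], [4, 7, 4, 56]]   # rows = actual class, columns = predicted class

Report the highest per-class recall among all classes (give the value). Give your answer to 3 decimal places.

Per-class recall (TP/(TP+FN)):
  yield: TP=18, FN=0+3+1=4 → 18/22 = 0.8182
  speed: TP=23, FN=1+2+1=4 → 23/27 = 0.8519
  noentry: TP=21, FN=8+8+7=23 → 21/44 = 0.4773
  pedestrian: TP=56, FN=4+7+4=15 → 56/71 = 0.7887
Highest is class 'speed' with recall = 0.852.

0.852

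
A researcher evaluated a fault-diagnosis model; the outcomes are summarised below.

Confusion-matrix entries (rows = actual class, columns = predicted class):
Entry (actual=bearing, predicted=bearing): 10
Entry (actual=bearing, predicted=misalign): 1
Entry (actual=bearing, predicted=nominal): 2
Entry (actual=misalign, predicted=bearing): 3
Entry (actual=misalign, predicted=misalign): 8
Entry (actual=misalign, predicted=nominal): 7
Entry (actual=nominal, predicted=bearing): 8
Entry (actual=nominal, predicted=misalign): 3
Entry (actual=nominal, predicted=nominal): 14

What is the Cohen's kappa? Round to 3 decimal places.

0.351

Observed agreement pₒ = trace/N = 32/56 = 0.5714
Expected agreement pₑ = Σ (rowᵢ·colᵢ)/N² = (13·21 + 18·12 + 25·23)/56² = 0.3393
κ = (pₒ − pₑ)/(1 − pₑ) = (0.5714 − 0.3393)/(1 − 0.3393) = 0.351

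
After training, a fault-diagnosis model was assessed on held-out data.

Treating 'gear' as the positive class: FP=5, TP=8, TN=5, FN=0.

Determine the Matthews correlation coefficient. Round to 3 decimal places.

MCC = (TP·TN − FP·FN) / √((TP+FP)(TP+FN)(TN+FP)(TN+FN))
Numerator = 8·5 − 5·0 = 40
Denominator = √(13·8·10·5) = √5200 = 72.1110
MCC = 40 / 72.1110 = 0.555

0.555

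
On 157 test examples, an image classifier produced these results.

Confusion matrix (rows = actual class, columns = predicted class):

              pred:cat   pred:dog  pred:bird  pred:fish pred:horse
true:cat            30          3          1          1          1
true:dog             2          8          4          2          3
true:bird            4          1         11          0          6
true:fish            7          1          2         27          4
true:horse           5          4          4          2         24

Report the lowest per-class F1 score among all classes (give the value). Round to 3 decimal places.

Per-class F1 score (2·TP/(2·TP+FP+FN)):
  cat: TP=30, FP=2+4+7+5=18, FN=3+1+1+1=6 → 60/84 = 0.7143
  dog: TP=8, FP=3+1+1+4=9, FN=2+4+2+3=11 → 16/36 = 0.4444
  bird: TP=11, FP=1+4+2+4=11, FN=4+1+0+6=11 → 22/44 = 0.5000
  fish: TP=27, FP=1+2+0+2=5, FN=7+1+2+4=14 → 54/73 = 0.7397
  horse: TP=24, FP=1+3+6+4=14, FN=5+4+4+2=15 → 48/77 = 0.6234
Lowest is class 'dog' with F1 score = 0.444.

0.444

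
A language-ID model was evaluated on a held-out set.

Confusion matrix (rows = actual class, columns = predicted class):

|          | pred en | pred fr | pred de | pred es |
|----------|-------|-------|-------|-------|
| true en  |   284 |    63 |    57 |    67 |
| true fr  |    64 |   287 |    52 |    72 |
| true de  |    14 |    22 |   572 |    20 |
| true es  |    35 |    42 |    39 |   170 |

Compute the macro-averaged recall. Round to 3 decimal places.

Per-class recall (TP/(TP+FN)):
  en: TP=284, FN=63+57+67=187 → 284/471 = 0.6030
  fr: TP=287, FN=64+52+72=188 → 287/475 = 0.6042
  de: TP=572, FN=14+22+20=56 → 572/628 = 0.9108
  es: TP=170, FN=35+42+39=116 → 170/286 = 0.5944
Macro-recall = mean = (0.6030 + 0.6042 + 0.9108 + 0.5944) / 4 = 0.678

0.678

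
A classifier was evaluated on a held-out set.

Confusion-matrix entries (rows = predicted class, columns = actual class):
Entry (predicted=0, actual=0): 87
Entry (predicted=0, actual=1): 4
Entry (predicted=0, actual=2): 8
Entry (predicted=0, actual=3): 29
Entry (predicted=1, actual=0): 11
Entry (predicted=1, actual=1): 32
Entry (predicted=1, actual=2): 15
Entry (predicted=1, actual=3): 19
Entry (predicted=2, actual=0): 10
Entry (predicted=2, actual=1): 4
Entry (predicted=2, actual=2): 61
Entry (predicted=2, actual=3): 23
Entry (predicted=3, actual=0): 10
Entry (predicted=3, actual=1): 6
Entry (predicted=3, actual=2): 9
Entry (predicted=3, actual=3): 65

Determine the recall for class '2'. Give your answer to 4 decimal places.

Take TP from the diagonal, FP from the rest of the '2' prediction marginal, FN from the rest of the '2' actual marginal.
recall = TP/(TP+FN).
2: TP=61, FN=8+15+9=32 → 61/93 = 0.65591

0.6559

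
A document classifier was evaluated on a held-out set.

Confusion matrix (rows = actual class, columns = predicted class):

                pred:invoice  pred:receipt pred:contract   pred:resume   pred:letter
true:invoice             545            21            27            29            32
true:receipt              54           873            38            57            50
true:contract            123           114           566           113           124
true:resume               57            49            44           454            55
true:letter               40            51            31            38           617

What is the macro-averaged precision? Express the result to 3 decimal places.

Per-class precision (TP/(TP+FP)):
  invoice: TP=545, FP=54+123+57+40=274 → 545/819 = 0.6654
  receipt: TP=873, FP=21+114+49+51=235 → 873/1108 = 0.7879
  contract: TP=566, FP=27+38+44+31=140 → 566/706 = 0.8017
  resume: TP=454, FP=29+57+113+38=237 → 454/691 = 0.6570
  letter: TP=617, FP=32+50+124+55=261 → 617/878 = 0.7027
Macro-precision = mean = (0.6654 + 0.7879 + 0.8017 + 0.6570 + 0.7027) / 5 = 0.723

0.723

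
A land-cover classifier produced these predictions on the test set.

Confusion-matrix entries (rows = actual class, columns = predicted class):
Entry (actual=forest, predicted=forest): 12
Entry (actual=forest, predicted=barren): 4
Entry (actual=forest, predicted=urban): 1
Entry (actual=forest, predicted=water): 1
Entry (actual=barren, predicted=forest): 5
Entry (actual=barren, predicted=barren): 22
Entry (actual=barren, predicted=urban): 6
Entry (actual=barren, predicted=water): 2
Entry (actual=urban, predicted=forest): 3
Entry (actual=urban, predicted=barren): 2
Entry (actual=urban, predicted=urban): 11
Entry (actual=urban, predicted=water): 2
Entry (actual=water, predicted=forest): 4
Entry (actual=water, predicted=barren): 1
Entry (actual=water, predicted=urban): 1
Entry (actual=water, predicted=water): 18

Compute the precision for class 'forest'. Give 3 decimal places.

precision = TP/(TP+FP).
forest: TP=12, FP=5+3+4=12 → 12/24 = 0.5000

0.500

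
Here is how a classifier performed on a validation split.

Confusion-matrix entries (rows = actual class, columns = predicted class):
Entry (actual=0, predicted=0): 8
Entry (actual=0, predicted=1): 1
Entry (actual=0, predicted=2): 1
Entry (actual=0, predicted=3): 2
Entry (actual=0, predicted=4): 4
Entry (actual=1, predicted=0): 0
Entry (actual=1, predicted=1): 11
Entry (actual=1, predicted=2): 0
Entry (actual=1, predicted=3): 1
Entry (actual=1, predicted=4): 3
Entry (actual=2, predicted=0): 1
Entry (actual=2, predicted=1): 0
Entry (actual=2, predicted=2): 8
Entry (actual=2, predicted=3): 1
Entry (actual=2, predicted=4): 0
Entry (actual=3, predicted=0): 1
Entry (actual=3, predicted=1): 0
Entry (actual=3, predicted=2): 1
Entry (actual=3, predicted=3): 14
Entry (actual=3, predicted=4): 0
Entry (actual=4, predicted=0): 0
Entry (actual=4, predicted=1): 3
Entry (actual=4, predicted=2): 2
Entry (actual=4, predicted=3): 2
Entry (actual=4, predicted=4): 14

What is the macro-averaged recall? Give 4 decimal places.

0.7150

Per-class recall (TP/(TP+FN)):
  0: TP=8, FN=1+1+2+4=8 → 8/16 = 0.50000
  1: TP=11, FN=0+0+1+3=4 → 11/15 = 0.73333
  2: TP=8, FN=1+0+1+0=2 → 8/10 = 0.80000
  3: TP=14, FN=1+0+1+0=2 → 14/16 = 0.87500
  4: TP=14, FN=0+3+2+2=7 → 14/21 = 0.66667
Macro-recall = mean = (0.50000 + 0.73333 + 0.80000 + 0.87500 + 0.66667) / 5 = 0.7150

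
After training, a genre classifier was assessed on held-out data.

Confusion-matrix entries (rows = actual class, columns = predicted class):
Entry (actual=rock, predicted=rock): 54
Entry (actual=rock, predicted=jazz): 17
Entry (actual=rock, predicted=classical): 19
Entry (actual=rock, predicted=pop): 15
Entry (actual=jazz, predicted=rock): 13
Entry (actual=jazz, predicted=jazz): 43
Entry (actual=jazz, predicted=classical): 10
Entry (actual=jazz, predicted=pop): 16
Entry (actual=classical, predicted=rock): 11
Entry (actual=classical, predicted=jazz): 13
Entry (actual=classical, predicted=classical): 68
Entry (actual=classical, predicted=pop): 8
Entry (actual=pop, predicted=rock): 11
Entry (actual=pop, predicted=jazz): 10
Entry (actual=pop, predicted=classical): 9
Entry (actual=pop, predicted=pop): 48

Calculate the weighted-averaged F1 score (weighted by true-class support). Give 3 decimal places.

0.582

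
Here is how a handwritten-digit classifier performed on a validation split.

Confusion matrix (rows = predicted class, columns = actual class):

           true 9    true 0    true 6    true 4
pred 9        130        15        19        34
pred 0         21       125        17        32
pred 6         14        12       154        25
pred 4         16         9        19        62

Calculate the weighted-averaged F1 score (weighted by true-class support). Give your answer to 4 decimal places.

0.6619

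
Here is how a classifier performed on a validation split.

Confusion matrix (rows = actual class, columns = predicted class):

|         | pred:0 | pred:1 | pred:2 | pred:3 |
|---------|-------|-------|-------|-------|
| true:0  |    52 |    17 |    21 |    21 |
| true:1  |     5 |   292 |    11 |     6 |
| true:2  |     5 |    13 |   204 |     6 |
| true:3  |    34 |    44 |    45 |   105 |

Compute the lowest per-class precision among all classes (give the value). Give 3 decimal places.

0.542

Per-class precision (TP/(TP+FP)):
  0: TP=52, FP=5+5+34=44 → 52/96 = 0.5417
  1: TP=292, FP=17+13+44=74 → 292/366 = 0.7978
  2: TP=204, FP=21+11+45=77 → 204/281 = 0.7260
  3: TP=105, FP=21+6+6=33 → 105/138 = 0.7609
Lowest is class '0' with precision = 0.542.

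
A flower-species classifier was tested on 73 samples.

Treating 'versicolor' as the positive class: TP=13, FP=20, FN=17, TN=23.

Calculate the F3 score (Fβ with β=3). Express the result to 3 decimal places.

0.429

Fβ = (1+β²)·TP / ((1+β²)·TP + β²·FN + FP), with β²=9
= 10·13 / (10·13 + 9·17 + 20) = 0.429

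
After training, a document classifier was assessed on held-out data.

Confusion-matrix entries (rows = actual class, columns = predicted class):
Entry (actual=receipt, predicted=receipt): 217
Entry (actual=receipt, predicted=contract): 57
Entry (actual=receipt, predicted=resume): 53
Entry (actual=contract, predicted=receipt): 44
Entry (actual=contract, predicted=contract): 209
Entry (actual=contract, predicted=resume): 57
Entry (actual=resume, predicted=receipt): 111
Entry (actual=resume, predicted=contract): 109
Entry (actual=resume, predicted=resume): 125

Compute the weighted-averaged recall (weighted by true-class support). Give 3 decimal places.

Per-class recall (TP/(TP+FN)):
  receipt: TP=217, FN=57+53=110 → 217/327 = 0.6636
  contract: TP=209, FN=44+57=101 → 209/310 = 0.6742
  resume: TP=125, FN=111+109=220 → 125/345 = 0.3623
Weighted-recall = Σ (supportᵢ/N)·recallᵢ with N=982: (327/982)·0.6636 + (310/982)·0.6742 + (345/982)·0.3623 = 0.561

0.561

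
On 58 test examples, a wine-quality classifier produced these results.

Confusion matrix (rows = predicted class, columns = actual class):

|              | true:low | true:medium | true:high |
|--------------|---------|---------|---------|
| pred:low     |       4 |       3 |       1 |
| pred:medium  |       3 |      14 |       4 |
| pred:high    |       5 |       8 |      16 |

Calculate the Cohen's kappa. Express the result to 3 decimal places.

Observed agreement pₒ = trace/N = 34/58 = 0.5862
Expected agreement pₑ = Σ (rowᵢ·colᵢ)/N² = (12·8 + 25·21 + 21·29)/58² = 0.3656
κ = (pₒ − pₑ)/(1 − pₑ) = (0.5862 − 0.3656)/(1 − 0.3656) = 0.348

0.348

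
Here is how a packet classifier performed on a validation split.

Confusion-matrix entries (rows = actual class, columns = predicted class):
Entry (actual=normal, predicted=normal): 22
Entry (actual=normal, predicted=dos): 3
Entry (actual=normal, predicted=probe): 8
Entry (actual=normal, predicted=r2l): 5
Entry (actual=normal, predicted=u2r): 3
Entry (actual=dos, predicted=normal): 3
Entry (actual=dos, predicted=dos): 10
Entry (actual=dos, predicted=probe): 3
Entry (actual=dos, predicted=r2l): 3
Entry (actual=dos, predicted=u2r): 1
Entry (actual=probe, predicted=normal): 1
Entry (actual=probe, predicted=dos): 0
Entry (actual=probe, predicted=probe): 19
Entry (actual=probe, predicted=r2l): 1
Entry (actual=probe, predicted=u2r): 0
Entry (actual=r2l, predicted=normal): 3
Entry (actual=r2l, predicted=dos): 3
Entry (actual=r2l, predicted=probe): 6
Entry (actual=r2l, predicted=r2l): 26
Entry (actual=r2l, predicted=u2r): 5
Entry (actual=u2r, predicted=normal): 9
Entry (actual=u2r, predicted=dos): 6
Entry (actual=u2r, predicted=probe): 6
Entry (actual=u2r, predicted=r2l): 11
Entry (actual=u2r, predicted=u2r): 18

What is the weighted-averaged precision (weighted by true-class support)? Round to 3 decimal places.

0.571

Per-class precision (TP/(TP+FP)):
  normal: TP=22, FP=3+1+3+9=16 → 22/38 = 0.5789
  dos: TP=10, FP=3+0+3+6=12 → 10/22 = 0.4545
  probe: TP=19, FP=8+3+6+6=23 → 19/42 = 0.4524
  r2l: TP=26, FP=5+3+1+11=20 → 26/46 = 0.5652
  u2r: TP=18, FP=3+1+0+5=9 → 18/27 = 0.6667
Weighted-precision = Σ (supportᵢ/N)·precisionᵢ with N=175: (41/175)·0.5789 + (20/175)·0.4545 + (21/175)·0.4524 + (43/175)·0.5652 + (50/175)·0.6667 = 0.571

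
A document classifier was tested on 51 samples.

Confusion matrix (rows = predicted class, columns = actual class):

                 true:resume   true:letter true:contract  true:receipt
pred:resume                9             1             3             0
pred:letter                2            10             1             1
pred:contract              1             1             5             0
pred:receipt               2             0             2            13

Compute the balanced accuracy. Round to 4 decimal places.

Balanced accuracy = mean of per-class recall.
  resume: recall = 9/14 = 0.64286
  letter: recall = 10/12 = 0.83333
  contract: recall = 5/11 = 0.45455
  receipt: recall = 13/14 = 0.92857
Mean = (0.64286 + 0.83333 + 0.45455 + 0.92857) / 4 = 0.7148

0.7148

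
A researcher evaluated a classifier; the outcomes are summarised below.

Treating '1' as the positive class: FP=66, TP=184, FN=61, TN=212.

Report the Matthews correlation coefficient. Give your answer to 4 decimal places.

0.5131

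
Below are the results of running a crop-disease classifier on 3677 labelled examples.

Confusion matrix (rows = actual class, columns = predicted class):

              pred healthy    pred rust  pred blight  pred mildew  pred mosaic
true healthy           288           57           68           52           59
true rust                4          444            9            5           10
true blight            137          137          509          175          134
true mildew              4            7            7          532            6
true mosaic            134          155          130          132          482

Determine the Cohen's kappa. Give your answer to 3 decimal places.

Observed agreement pₒ = trace/N = 2255/3677 = 0.6133
Expected agreement pₑ = Σ (rowᵢ·colᵢ)/N² = (524·567 + 472·800 + 1092·723 + 556·896 + 1033·691)/3677² = 0.1979
κ = (pₒ − pₑ)/(1 − pₑ) = (0.6133 − 0.1979)/(1 − 0.1979) = 0.518

0.518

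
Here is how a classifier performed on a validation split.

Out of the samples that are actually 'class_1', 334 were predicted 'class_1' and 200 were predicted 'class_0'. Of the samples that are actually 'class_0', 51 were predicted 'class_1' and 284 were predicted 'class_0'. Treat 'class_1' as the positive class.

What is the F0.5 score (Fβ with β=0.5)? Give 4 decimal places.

Fβ = (1+β²)·TP / ((1+β²)·TP + β²·FN + FP), with β²=1/4
= 1.25·334 / (1.25·334 + 0.25·200 + 51) = 0.8052

0.8052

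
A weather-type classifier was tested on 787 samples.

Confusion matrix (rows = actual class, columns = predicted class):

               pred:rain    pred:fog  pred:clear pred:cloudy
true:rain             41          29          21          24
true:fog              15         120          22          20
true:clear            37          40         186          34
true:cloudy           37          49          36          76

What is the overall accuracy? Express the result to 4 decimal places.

Accuracy = trace / total = (41+120+186+76=423) / 787 = 423/787 = 0.5375

0.5375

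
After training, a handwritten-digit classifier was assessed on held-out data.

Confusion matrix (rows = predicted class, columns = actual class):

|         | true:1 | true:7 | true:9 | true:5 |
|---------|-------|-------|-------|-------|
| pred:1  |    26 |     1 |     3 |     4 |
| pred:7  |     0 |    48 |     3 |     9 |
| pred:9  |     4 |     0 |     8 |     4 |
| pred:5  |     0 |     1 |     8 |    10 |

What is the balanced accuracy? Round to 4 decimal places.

Balanced accuracy = mean of per-class recall.
  1: recall = 26/30 = 0.86667
  7: recall = 48/50 = 0.96000
  9: recall = 8/22 = 0.36364
  5: recall = 10/27 = 0.37037
Mean = (0.86667 + 0.96000 + 0.36364 + 0.37037) / 4 = 0.6402

0.6402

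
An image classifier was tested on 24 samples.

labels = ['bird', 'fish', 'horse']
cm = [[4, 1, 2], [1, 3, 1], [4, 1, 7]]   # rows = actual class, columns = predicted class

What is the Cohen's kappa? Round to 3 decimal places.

Observed agreement pₒ = trace/N = 14/24 = 0.5833
Expected agreement pₑ = Σ (rowᵢ·colᵢ)/N² = (7·9 + 5·5 + 12·10)/24² = 0.3611
κ = (pₒ − pₑ)/(1 − pₑ) = (0.5833 − 0.3611)/(1 − 0.3611) = 0.348

0.348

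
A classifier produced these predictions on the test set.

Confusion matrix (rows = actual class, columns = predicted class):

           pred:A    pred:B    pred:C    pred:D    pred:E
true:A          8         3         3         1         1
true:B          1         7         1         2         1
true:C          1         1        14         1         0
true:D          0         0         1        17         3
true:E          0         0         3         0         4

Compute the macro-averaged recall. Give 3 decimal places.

0.658

Per-class recall (TP/(TP+FN)):
  A: TP=8, FN=3+3+1+1=8 → 8/16 = 0.5000
  B: TP=7, FN=1+1+2+1=5 → 7/12 = 0.5833
  C: TP=14, FN=1+1+1+0=3 → 14/17 = 0.8235
  D: TP=17, FN=0+0+1+3=4 → 17/21 = 0.8095
  E: TP=4, FN=0+0+3+0=3 → 4/7 = 0.5714
Macro-recall = mean = (0.5000 + 0.5833 + 0.8235 + 0.8095 + 0.5714) / 5 = 0.658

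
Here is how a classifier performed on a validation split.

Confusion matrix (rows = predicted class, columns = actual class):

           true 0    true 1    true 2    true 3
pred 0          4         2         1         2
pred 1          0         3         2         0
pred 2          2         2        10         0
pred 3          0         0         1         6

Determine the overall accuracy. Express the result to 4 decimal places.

Accuracy = trace / total = (4+3+10+6=23) / 35 = 23/35 = 0.6571

0.6571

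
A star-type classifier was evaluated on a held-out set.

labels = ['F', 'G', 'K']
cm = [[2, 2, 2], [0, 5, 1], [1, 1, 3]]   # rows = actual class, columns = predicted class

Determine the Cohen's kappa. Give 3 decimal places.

Observed agreement pₒ = trace/N = 10/17 = 0.5882
Expected agreement pₑ = Σ (rowᵢ·colᵢ)/N² = (6·3 + 6·8 + 5·6)/17² = 0.3322
κ = (pₒ − pₑ)/(1 − pₑ) = (0.5882 − 0.3322)/(1 − 0.3322) = 0.383

0.383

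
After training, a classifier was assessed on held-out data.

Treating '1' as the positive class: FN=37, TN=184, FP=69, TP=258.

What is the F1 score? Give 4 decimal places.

Precision = TP/(TP+FP) = 258/327 = 0.7890
Recall = TP/(TP+FN) = 258/295 = 0.8746
F1 = 2·TP/(2·TP+FP+FN) = 516/622 = 0.8296

0.8296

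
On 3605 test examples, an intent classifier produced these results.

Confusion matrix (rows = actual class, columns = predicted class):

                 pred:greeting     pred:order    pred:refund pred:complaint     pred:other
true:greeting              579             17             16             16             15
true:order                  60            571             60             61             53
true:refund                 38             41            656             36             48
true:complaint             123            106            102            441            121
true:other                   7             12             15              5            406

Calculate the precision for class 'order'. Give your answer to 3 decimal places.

One-vs-rest for 'order': TP = diagonal; FP = other classes predicted 'order'; FN = 'order' predicted as other.
precision = TP/(TP+FP).
order: TP=571, FP=17+41+106+12=176 → 571/747 = 0.7644

0.764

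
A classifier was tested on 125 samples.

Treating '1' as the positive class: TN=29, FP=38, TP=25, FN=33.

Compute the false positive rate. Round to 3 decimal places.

0.567

FPR = FP/(FP+TN) = 38/(38+29) = 0.567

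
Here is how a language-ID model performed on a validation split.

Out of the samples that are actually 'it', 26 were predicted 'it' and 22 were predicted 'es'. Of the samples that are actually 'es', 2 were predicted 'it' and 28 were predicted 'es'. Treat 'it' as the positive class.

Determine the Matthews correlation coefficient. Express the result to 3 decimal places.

MCC = (TP·TN − FP·FN) / √((TP+FP)(TP+FN)(TN+FP)(TN+FN))
Numerator = 26·28 − 2·22 = 684
Denominator = √(28·48·30·50) = √2016000 = 1419.8591
MCC = 684 / 1419.8591 = 0.482

0.482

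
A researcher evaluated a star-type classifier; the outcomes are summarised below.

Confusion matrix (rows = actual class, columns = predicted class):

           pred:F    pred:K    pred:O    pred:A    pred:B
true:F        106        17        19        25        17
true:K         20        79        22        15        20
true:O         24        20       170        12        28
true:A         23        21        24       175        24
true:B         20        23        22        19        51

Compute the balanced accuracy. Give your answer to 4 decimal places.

0.5570

Balanced accuracy = mean of per-class recall.
  F: recall = 106/184 = 0.57609
  K: recall = 79/156 = 0.50641
  O: recall = 170/254 = 0.66929
  A: recall = 175/267 = 0.65543
  B: recall = 51/135 = 0.37778
Mean = (0.57609 + 0.50641 + 0.66929 + 0.65543 + 0.37778) / 5 = 0.5570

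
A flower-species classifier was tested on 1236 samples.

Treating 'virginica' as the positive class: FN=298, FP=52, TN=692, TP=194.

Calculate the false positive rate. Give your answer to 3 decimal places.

0.070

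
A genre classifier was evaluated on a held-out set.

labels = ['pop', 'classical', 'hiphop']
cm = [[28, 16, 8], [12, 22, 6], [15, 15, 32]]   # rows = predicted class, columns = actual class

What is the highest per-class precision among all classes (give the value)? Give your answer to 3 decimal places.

0.550

Per-class precision (TP/(TP+FP)):
  pop: TP=28, FP=16+8=24 → 28/52 = 0.5385
  classical: TP=22, FP=12+6=18 → 22/40 = 0.5500
  hiphop: TP=32, FP=15+15=30 → 32/62 = 0.5161
Highest is class 'classical' with precision = 0.550.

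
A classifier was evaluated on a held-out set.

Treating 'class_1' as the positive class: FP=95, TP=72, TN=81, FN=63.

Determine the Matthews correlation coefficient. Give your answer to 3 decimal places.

MCC = (TP·TN − FP·FN) / √((TP+FP)(TP+FN)(TN+FP)(TN+FN))
Numerator = 72·81 − 95·63 = -153
Denominator = √(167·135·176·144) = √571380480 = 23903.5663
MCC = -153 / 23903.5663 = -0.006

-0.006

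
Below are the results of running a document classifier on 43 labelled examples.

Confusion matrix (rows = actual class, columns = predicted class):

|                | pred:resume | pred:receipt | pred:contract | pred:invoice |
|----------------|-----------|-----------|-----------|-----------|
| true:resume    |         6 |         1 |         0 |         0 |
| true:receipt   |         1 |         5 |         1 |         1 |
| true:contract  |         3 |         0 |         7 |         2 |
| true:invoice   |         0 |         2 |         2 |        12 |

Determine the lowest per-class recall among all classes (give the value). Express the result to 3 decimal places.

Per-class recall (TP/(TP+FN)):
  resume: TP=6, FN=1+0+0=1 → 6/7 = 0.8571
  receipt: TP=5, FN=1+1+1=3 → 5/8 = 0.6250
  contract: TP=7, FN=3+0+2=5 → 7/12 = 0.5833
  invoice: TP=12, FN=0+2+2=4 → 12/16 = 0.7500
Lowest is class 'contract' with recall = 0.583.

0.583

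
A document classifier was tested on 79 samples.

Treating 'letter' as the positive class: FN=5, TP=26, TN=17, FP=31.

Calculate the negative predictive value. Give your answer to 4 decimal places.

0.7727

NPV = TN/(TN+FN) = 17/(17+5) = 0.7727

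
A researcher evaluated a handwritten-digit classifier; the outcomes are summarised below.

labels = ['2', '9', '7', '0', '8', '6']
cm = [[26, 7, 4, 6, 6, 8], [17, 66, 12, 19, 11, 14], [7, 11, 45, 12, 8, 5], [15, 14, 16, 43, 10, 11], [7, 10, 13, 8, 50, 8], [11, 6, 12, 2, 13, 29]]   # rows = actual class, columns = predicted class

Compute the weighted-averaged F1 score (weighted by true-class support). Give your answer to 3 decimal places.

Per-class F1 score (2·TP/(2·TP+FP+FN)):
  2: TP=26, FP=17+7+15+7+11=57, FN=7+4+6+6+8=31 → 52/140 = 0.3714
  9: TP=66, FP=7+11+14+10+6=48, FN=17+12+19+11+14=73 → 132/253 = 0.5217
  7: TP=45, FP=4+12+16+13+12=57, FN=7+11+12+8+5=43 → 90/190 = 0.4737
  0: TP=43, FP=6+19+12+8+2=47, FN=15+14+16+10+11=66 → 86/199 = 0.4322
  8: TP=50, FP=6+11+8+10+13=48, FN=7+10+13+8+8=46 → 100/194 = 0.5155
  6: TP=29, FP=8+14+5+11+8=46, FN=11+6+12+2+13=44 → 58/148 = 0.3919
Weighted-F1 score = Σ (supportᵢ/N)·F1 scoreᵢ with N=562: (57/562)·0.3714 + (139/562)·0.5217 + (88/562)·0.4737 + (109/562)·0.4322 + (96/562)·0.5155 + (73/562)·0.3919 = 0.464

0.464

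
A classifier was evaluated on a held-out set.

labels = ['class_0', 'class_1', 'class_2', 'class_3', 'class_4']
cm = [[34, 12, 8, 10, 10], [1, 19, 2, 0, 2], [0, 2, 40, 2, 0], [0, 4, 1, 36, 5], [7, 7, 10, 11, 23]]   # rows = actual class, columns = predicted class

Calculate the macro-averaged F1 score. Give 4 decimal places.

Per-class F1 score (2·TP/(2·TP+FP+FN)):
  class_0: TP=34, FP=1+0+0+7=8, FN=12+8+10+10=40 → 68/116 = 0.58621
  class_1: TP=19, FP=12+2+4+7=25, FN=1+2+0+2=5 → 38/68 = 0.55882
  class_2: TP=40, FP=8+2+1+10=21, FN=0+2+2+0=4 → 80/105 = 0.76190
  class_3: TP=36, FP=10+0+2+11=23, FN=0+4+1+5=10 → 72/105 = 0.68571
  class_4: TP=23, FP=10+2+0+5=17, FN=7+7+10+11=35 → 46/98 = 0.46939
Macro-F1 score = mean = (0.58621 + 0.55882 + 0.76190 + 0.68571 + 0.46939) / 5 = 0.6124

0.6124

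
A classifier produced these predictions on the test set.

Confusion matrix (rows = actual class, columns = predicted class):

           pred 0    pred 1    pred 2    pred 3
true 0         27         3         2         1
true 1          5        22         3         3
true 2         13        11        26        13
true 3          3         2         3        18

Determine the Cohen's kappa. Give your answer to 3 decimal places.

Observed agreement pₒ = trace/N = 93/155 = 0.6000
Expected agreement pₑ = Σ (rowᵢ·colᵢ)/N² = (33·48 + 33·38 + 63·34 + 26·35)/155² = 0.2452
κ = (pₒ − pₑ)/(1 − pₑ) = (0.6000 − 0.2452)/(1 − 0.2452) = 0.470

0.470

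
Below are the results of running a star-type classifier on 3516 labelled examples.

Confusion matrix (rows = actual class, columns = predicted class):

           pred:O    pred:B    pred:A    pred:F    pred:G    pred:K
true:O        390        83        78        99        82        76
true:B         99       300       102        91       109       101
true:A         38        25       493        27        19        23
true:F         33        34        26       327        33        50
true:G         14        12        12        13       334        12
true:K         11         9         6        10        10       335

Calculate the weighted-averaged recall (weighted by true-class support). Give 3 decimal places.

0.620

Per-class recall (TP/(TP+FN)):
  O: TP=390, FN=83+78+99+82+76=418 → 390/808 = 0.4827
  B: TP=300, FN=99+102+91+109+101=502 → 300/802 = 0.3741
  A: TP=493, FN=38+25+27+19+23=132 → 493/625 = 0.7888
  F: TP=327, FN=33+34+26+33+50=176 → 327/503 = 0.6501
  G: TP=334, FN=14+12+12+13+12=63 → 334/397 = 0.8413
  K: TP=335, FN=11+9+6+10+10=46 → 335/381 = 0.8793
Weighted-recall = Σ (supportᵢ/N)·recallᵢ with N=3516: (808/3516)·0.4827 + (802/3516)·0.3741 + (625/3516)·0.7888 + (503/3516)·0.6501 + (397/3516)·0.8413 + (381/3516)·0.8793 = 0.620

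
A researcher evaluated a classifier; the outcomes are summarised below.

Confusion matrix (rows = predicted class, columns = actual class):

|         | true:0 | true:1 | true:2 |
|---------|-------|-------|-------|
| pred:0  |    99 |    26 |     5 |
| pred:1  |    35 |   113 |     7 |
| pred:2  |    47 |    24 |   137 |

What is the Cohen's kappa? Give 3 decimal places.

0.565

Observed agreement pₒ = trace/N = 349/493 = 0.7079
Expected agreement pₑ = Σ (rowᵢ·colᵢ)/N² = (181·130 + 163·155 + 149·208)/493² = 0.3283
κ = (pₒ − pₑ)/(1 − pₑ) = (0.7079 − 0.3283)/(1 − 0.3283) = 0.565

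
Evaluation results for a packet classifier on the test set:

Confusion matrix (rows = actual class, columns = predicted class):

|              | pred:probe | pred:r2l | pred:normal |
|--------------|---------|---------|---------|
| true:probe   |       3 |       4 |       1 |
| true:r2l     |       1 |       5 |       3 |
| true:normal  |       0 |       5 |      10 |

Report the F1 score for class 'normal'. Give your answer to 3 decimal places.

One-vs-rest for 'normal': TP = diagonal; FP = other classes predicted 'normal'; FN = 'normal' predicted as other.
F1 score = 2·TP/(2·TP+FP+FN).
normal: TP=10, FP=1+3=4, FN=0+5=5 → 20/29 = 0.6897

0.690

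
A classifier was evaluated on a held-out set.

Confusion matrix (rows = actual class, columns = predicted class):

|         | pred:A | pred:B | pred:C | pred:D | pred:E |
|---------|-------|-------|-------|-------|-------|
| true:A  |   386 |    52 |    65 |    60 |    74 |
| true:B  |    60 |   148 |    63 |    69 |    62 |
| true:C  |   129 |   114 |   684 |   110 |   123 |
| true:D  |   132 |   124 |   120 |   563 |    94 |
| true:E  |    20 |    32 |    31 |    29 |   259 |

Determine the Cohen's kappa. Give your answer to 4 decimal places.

0.4439

Observed agreement pₒ = trace/N = 2040/3603 = 0.56619
Expected agreement pₑ = Σ (rowᵢ·colᵢ)/N² = (637·727 + 402·470 + 1160·963 + 1033·831 + 371·612)/3603² = 0.21990
κ = (pₒ − pₑ)/(1 − pₑ) = (0.56619 − 0.21990)/(1 − 0.21990) = 0.4439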